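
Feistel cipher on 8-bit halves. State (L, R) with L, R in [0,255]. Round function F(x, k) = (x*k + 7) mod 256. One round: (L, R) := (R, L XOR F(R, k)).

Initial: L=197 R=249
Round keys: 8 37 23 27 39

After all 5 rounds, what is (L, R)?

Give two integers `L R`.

Answer: 102 28

Derivation:
Round 1 (k=8): L=249 R=10
Round 2 (k=37): L=10 R=128
Round 3 (k=23): L=128 R=141
Round 4 (k=27): L=141 R=102
Round 5 (k=39): L=102 R=28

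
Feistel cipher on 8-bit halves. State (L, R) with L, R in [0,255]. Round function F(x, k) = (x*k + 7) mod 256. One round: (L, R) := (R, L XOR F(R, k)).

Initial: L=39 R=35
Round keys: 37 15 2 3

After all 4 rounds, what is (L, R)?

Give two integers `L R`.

Round 1 (k=37): L=35 R=49
Round 2 (k=15): L=49 R=197
Round 3 (k=2): L=197 R=160
Round 4 (k=3): L=160 R=34

Answer: 160 34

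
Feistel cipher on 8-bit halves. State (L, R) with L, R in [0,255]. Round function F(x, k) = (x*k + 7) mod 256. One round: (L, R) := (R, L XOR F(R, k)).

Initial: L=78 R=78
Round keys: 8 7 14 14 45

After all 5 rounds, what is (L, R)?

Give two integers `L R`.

Answer: 211 240

Derivation:
Round 1 (k=8): L=78 R=57
Round 2 (k=7): L=57 R=216
Round 3 (k=14): L=216 R=238
Round 4 (k=14): L=238 R=211
Round 5 (k=45): L=211 R=240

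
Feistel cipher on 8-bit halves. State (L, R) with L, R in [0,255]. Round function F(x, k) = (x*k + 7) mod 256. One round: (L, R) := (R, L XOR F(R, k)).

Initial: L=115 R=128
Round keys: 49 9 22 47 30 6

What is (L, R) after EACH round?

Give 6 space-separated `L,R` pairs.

Round 1 (k=49): L=128 R=244
Round 2 (k=9): L=244 R=27
Round 3 (k=22): L=27 R=173
Round 4 (k=47): L=173 R=209
Round 5 (k=30): L=209 R=40
Round 6 (k=6): L=40 R=38

Answer: 128,244 244,27 27,173 173,209 209,40 40,38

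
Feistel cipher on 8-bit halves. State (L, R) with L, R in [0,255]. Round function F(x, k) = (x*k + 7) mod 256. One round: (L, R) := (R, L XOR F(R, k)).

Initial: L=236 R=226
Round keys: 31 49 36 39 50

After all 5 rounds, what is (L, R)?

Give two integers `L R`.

Answer: 19 251

Derivation:
Round 1 (k=31): L=226 R=137
Round 2 (k=49): L=137 R=162
Round 3 (k=36): L=162 R=70
Round 4 (k=39): L=70 R=19
Round 5 (k=50): L=19 R=251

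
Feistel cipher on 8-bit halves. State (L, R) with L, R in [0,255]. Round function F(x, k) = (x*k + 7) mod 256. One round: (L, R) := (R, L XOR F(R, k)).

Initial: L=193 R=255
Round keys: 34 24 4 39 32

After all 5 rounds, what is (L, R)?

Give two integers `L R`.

Round 1 (k=34): L=255 R=36
Round 2 (k=24): L=36 R=152
Round 3 (k=4): L=152 R=67
Round 4 (k=39): L=67 R=164
Round 5 (k=32): L=164 R=196

Answer: 164 196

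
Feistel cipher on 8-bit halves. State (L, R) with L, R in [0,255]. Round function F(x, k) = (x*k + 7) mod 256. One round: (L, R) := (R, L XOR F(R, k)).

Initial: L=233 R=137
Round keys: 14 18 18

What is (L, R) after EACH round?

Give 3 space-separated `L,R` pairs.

Round 1 (k=14): L=137 R=108
Round 2 (k=18): L=108 R=22
Round 3 (k=18): L=22 R=255

Answer: 137,108 108,22 22,255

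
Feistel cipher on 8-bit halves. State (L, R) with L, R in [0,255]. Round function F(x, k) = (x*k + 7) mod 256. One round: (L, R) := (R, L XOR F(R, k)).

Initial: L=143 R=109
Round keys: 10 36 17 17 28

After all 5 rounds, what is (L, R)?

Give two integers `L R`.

Answer: 164 232

Derivation:
Round 1 (k=10): L=109 R=198
Round 2 (k=36): L=198 R=178
Round 3 (k=17): L=178 R=31
Round 4 (k=17): L=31 R=164
Round 5 (k=28): L=164 R=232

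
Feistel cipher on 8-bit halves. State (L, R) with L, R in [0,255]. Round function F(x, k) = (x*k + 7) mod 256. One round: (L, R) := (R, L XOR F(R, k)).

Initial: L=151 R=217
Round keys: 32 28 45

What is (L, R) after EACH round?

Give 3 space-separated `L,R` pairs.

Answer: 217,176 176,158 158,125

Derivation:
Round 1 (k=32): L=217 R=176
Round 2 (k=28): L=176 R=158
Round 3 (k=45): L=158 R=125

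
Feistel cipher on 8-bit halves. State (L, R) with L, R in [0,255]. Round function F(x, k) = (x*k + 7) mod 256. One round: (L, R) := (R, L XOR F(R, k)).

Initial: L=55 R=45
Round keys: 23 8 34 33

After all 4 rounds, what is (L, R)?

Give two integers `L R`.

Round 1 (k=23): L=45 R=37
Round 2 (k=8): L=37 R=2
Round 3 (k=34): L=2 R=110
Round 4 (k=33): L=110 R=55

Answer: 110 55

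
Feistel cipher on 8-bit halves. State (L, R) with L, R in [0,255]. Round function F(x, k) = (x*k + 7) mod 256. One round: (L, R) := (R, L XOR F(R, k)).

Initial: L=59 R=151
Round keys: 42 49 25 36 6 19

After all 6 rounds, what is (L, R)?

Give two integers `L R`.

Answer: 202 76

Derivation:
Round 1 (k=42): L=151 R=246
Round 2 (k=49): L=246 R=138
Round 3 (k=25): L=138 R=119
Round 4 (k=36): L=119 R=73
Round 5 (k=6): L=73 R=202
Round 6 (k=19): L=202 R=76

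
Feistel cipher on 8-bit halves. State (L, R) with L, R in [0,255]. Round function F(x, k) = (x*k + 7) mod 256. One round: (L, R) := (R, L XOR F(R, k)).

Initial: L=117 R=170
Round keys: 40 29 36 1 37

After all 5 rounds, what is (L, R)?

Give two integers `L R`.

Round 1 (k=40): L=170 R=226
Round 2 (k=29): L=226 R=11
Round 3 (k=36): L=11 R=113
Round 4 (k=1): L=113 R=115
Round 5 (k=37): L=115 R=215

Answer: 115 215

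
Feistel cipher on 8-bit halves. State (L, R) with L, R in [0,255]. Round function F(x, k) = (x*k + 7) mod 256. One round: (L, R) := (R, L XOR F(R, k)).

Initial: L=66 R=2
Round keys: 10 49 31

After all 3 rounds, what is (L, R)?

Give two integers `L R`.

Round 1 (k=10): L=2 R=89
Round 2 (k=49): L=89 R=18
Round 3 (k=31): L=18 R=108

Answer: 18 108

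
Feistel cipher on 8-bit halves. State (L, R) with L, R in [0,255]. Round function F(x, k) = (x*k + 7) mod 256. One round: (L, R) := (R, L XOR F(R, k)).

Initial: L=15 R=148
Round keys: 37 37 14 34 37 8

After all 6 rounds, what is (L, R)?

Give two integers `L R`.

Round 1 (k=37): L=148 R=100
Round 2 (k=37): L=100 R=239
Round 3 (k=14): L=239 R=125
Round 4 (k=34): L=125 R=78
Round 5 (k=37): L=78 R=48
Round 6 (k=8): L=48 R=201

Answer: 48 201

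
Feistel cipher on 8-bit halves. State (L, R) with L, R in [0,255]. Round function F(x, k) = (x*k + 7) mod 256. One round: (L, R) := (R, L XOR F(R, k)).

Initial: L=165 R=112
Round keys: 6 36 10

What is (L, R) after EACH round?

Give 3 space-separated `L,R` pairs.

Round 1 (k=6): L=112 R=2
Round 2 (k=36): L=2 R=63
Round 3 (k=10): L=63 R=127

Answer: 112,2 2,63 63,127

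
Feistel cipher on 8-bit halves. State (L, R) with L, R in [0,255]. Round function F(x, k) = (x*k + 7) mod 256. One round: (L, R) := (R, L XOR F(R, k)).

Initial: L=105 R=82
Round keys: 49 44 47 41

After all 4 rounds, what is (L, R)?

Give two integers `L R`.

Answer: 178 28

Derivation:
Round 1 (k=49): L=82 R=208
Round 2 (k=44): L=208 R=149
Round 3 (k=47): L=149 R=178
Round 4 (k=41): L=178 R=28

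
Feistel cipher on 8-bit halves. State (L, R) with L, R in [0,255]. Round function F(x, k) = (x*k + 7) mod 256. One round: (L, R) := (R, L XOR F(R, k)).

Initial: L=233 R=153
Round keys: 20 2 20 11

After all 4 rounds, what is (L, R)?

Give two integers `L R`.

Answer: 253 84

Derivation:
Round 1 (k=20): L=153 R=18
Round 2 (k=2): L=18 R=178
Round 3 (k=20): L=178 R=253
Round 4 (k=11): L=253 R=84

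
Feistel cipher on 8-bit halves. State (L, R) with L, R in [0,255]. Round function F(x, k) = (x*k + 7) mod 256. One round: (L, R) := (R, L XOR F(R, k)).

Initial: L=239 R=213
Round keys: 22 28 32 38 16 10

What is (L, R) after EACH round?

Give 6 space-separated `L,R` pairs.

Answer: 213,186 186,138 138,253 253,31 31,10 10,116

Derivation:
Round 1 (k=22): L=213 R=186
Round 2 (k=28): L=186 R=138
Round 3 (k=32): L=138 R=253
Round 4 (k=38): L=253 R=31
Round 5 (k=16): L=31 R=10
Round 6 (k=10): L=10 R=116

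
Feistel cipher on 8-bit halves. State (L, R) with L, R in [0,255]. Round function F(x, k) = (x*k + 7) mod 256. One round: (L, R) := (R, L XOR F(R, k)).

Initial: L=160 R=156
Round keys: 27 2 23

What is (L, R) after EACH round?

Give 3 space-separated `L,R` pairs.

Round 1 (k=27): L=156 R=219
Round 2 (k=2): L=219 R=33
Round 3 (k=23): L=33 R=37

Answer: 156,219 219,33 33,37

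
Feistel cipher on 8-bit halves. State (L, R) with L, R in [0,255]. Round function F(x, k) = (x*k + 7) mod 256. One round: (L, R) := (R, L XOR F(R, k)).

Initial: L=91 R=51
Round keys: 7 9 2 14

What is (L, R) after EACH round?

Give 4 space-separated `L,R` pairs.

Answer: 51,55 55,197 197,166 166,222

Derivation:
Round 1 (k=7): L=51 R=55
Round 2 (k=9): L=55 R=197
Round 3 (k=2): L=197 R=166
Round 4 (k=14): L=166 R=222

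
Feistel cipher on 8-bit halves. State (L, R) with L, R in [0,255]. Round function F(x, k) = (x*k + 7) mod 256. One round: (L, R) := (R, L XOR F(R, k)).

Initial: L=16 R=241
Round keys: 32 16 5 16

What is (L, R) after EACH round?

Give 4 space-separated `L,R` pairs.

Answer: 241,55 55,134 134,146 146,161

Derivation:
Round 1 (k=32): L=241 R=55
Round 2 (k=16): L=55 R=134
Round 3 (k=5): L=134 R=146
Round 4 (k=16): L=146 R=161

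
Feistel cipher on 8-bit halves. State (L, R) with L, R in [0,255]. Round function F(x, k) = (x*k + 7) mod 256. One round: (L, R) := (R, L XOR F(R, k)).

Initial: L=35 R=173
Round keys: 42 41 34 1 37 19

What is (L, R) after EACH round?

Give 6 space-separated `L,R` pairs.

Answer: 173,74 74,76 76,85 85,16 16,2 2,61

Derivation:
Round 1 (k=42): L=173 R=74
Round 2 (k=41): L=74 R=76
Round 3 (k=34): L=76 R=85
Round 4 (k=1): L=85 R=16
Round 5 (k=37): L=16 R=2
Round 6 (k=19): L=2 R=61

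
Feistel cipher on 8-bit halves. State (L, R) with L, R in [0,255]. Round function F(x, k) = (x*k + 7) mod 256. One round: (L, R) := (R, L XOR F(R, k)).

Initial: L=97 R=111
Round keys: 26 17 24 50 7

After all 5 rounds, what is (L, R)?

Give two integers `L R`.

Round 1 (k=26): L=111 R=44
Round 2 (k=17): L=44 R=156
Round 3 (k=24): L=156 R=139
Round 4 (k=50): L=139 R=177
Round 5 (k=7): L=177 R=85

Answer: 177 85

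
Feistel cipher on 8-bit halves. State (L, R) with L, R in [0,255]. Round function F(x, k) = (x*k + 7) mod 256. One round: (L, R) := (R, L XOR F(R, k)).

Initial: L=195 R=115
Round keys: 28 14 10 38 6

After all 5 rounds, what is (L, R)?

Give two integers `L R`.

Answer: 149 178

Derivation:
Round 1 (k=28): L=115 R=88
Round 2 (k=14): L=88 R=164
Round 3 (k=10): L=164 R=55
Round 4 (k=38): L=55 R=149
Round 5 (k=6): L=149 R=178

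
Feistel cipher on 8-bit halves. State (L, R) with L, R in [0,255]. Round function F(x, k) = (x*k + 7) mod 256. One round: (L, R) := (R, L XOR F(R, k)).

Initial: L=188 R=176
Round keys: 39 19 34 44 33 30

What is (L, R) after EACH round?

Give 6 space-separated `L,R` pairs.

Round 1 (k=39): L=176 R=107
Round 2 (k=19): L=107 R=72
Round 3 (k=34): L=72 R=252
Round 4 (k=44): L=252 R=31
Round 5 (k=33): L=31 R=250
Round 6 (k=30): L=250 R=76

Answer: 176,107 107,72 72,252 252,31 31,250 250,76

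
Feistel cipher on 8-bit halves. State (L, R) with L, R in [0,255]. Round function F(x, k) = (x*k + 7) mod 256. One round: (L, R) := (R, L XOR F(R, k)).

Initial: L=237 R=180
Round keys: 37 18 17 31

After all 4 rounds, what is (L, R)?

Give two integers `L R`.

Answer: 24 104

Derivation:
Round 1 (k=37): L=180 R=230
Round 2 (k=18): L=230 R=135
Round 3 (k=17): L=135 R=24
Round 4 (k=31): L=24 R=104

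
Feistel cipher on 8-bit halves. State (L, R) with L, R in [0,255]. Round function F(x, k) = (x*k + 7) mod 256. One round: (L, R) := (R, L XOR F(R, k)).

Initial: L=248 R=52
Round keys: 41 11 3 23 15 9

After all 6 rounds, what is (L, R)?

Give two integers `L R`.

Round 1 (k=41): L=52 R=163
Round 2 (k=11): L=163 R=60
Round 3 (k=3): L=60 R=24
Round 4 (k=23): L=24 R=19
Round 5 (k=15): L=19 R=60
Round 6 (k=9): L=60 R=48

Answer: 60 48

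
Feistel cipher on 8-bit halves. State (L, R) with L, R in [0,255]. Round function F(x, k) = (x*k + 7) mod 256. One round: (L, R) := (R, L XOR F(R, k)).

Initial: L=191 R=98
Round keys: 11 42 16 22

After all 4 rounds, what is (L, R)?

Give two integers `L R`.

Round 1 (k=11): L=98 R=130
Round 2 (k=42): L=130 R=57
Round 3 (k=16): L=57 R=21
Round 4 (k=22): L=21 R=236

Answer: 21 236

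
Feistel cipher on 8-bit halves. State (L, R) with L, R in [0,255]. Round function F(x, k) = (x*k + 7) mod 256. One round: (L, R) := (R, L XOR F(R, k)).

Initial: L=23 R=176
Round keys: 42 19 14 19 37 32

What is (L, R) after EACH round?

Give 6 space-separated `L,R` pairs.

Round 1 (k=42): L=176 R=240
Round 2 (k=19): L=240 R=103
Round 3 (k=14): L=103 R=89
Round 4 (k=19): L=89 R=197
Round 5 (k=37): L=197 R=217
Round 6 (k=32): L=217 R=226

Answer: 176,240 240,103 103,89 89,197 197,217 217,226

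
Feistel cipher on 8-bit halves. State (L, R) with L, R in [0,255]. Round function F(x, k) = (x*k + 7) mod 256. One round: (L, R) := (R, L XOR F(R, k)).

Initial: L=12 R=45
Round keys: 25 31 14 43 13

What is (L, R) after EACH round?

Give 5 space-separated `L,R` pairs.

Answer: 45,96 96,138 138,243 243,82 82,194

Derivation:
Round 1 (k=25): L=45 R=96
Round 2 (k=31): L=96 R=138
Round 3 (k=14): L=138 R=243
Round 4 (k=43): L=243 R=82
Round 5 (k=13): L=82 R=194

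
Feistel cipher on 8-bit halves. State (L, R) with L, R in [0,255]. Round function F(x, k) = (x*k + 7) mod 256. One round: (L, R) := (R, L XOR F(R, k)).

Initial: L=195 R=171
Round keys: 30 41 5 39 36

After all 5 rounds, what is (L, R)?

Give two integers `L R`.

Round 1 (k=30): L=171 R=210
Round 2 (k=41): L=210 R=2
Round 3 (k=5): L=2 R=195
Round 4 (k=39): L=195 R=190
Round 5 (k=36): L=190 R=124

Answer: 190 124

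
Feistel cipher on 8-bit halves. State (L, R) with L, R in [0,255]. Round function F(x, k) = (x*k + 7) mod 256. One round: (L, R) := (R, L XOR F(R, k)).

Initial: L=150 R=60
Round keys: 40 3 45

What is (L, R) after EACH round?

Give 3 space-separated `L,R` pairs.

Answer: 60,241 241,230 230,132

Derivation:
Round 1 (k=40): L=60 R=241
Round 2 (k=3): L=241 R=230
Round 3 (k=45): L=230 R=132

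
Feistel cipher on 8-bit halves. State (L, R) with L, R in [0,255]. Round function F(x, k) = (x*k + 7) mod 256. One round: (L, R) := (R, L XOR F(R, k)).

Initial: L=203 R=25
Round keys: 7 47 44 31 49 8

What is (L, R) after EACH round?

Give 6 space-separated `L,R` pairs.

Round 1 (k=7): L=25 R=125
Round 2 (k=47): L=125 R=227
Round 3 (k=44): L=227 R=118
Round 4 (k=31): L=118 R=178
Round 5 (k=49): L=178 R=111
Round 6 (k=8): L=111 R=205

Answer: 25,125 125,227 227,118 118,178 178,111 111,205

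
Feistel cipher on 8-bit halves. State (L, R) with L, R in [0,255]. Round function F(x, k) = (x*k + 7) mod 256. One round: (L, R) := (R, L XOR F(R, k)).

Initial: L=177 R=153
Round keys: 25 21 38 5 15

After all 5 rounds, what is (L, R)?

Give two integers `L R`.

Round 1 (k=25): L=153 R=73
Round 2 (k=21): L=73 R=157
Round 3 (k=38): L=157 R=28
Round 4 (k=5): L=28 R=14
Round 5 (k=15): L=14 R=197

Answer: 14 197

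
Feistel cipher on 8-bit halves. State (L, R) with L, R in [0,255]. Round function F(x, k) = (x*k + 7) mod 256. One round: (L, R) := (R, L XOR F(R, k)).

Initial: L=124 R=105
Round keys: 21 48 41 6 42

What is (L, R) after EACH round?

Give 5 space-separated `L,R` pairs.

Round 1 (k=21): L=105 R=216
Round 2 (k=48): L=216 R=238
Round 3 (k=41): L=238 R=253
Round 4 (k=6): L=253 R=27
Round 5 (k=42): L=27 R=136

Answer: 105,216 216,238 238,253 253,27 27,136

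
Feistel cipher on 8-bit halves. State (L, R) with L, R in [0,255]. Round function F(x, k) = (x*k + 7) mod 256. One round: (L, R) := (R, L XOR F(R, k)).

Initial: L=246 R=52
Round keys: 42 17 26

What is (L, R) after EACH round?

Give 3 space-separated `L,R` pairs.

Answer: 52,121 121,36 36,214

Derivation:
Round 1 (k=42): L=52 R=121
Round 2 (k=17): L=121 R=36
Round 3 (k=26): L=36 R=214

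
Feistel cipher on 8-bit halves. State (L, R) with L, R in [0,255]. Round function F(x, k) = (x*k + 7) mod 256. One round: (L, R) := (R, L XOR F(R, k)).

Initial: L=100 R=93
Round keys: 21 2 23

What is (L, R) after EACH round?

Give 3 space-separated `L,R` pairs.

Answer: 93,204 204,194 194,185

Derivation:
Round 1 (k=21): L=93 R=204
Round 2 (k=2): L=204 R=194
Round 3 (k=23): L=194 R=185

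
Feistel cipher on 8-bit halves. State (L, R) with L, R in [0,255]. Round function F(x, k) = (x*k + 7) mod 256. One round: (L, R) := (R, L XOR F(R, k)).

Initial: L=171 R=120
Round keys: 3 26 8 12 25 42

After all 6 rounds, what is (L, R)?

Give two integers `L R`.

Answer: 120 235

Derivation:
Round 1 (k=3): L=120 R=196
Round 2 (k=26): L=196 R=151
Round 3 (k=8): L=151 R=123
Round 4 (k=12): L=123 R=92
Round 5 (k=25): L=92 R=120
Round 6 (k=42): L=120 R=235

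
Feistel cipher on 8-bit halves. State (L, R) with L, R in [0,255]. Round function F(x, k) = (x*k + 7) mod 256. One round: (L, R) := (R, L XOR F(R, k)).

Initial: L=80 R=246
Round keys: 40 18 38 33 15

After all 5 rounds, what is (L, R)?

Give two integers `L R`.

Answer: 182 15

Derivation:
Round 1 (k=40): L=246 R=39
Round 2 (k=18): L=39 R=51
Round 3 (k=38): L=51 R=190
Round 4 (k=33): L=190 R=182
Round 5 (k=15): L=182 R=15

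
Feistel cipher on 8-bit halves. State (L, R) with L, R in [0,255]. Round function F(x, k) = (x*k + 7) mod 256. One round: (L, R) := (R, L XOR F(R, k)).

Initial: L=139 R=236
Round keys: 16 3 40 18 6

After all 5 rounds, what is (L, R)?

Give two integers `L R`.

Answer: 218 112

Derivation:
Round 1 (k=16): L=236 R=76
Round 2 (k=3): L=76 R=7
Round 3 (k=40): L=7 R=83
Round 4 (k=18): L=83 R=218
Round 5 (k=6): L=218 R=112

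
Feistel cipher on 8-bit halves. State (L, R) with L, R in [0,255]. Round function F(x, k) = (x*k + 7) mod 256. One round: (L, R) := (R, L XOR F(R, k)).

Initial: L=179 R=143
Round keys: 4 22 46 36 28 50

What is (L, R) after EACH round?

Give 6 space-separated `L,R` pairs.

Round 1 (k=4): L=143 R=240
Round 2 (k=22): L=240 R=40
Round 3 (k=46): L=40 R=199
Round 4 (k=36): L=199 R=43
Round 5 (k=28): L=43 R=124
Round 6 (k=50): L=124 R=20

Answer: 143,240 240,40 40,199 199,43 43,124 124,20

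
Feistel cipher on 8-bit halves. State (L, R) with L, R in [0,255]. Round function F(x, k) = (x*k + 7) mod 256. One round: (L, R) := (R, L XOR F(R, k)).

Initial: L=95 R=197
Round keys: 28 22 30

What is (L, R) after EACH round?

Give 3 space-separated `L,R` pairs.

Answer: 197,204 204,74 74,127

Derivation:
Round 1 (k=28): L=197 R=204
Round 2 (k=22): L=204 R=74
Round 3 (k=30): L=74 R=127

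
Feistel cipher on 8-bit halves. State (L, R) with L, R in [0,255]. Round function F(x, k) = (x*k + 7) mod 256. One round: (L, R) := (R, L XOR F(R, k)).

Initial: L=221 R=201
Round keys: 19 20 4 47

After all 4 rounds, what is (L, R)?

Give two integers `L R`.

Round 1 (k=19): L=201 R=47
Round 2 (k=20): L=47 R=122
Round 3 (k=4): L=122 R=192
Round 4 (k=47): L=192 R=61

Answer: 192 61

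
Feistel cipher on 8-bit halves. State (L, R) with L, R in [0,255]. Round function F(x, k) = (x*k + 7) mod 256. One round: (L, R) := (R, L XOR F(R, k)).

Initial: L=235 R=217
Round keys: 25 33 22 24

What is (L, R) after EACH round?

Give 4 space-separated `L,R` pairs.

Round 1 (k=25): L=217 R=211
Round 2 (k=33): L=211 R=227
Round 3 (k=22): L=227 R=90
Round 4 (k=24): L=90 R=148

Answer: 217,211 211,227 227,90 90,148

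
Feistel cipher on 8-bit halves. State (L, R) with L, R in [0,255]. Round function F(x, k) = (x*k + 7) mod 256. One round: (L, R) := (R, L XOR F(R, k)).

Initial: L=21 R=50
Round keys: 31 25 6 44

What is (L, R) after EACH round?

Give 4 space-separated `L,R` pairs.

Answer: 50,0 0,53 53,69 69,214

Derivation:
Round 1 (k=31): L=50 R=0
Round 2 (k=25): L=0 R=53
Round 3 (k=6): L=53 R=69
Round 4 (k=44): L=69 R=214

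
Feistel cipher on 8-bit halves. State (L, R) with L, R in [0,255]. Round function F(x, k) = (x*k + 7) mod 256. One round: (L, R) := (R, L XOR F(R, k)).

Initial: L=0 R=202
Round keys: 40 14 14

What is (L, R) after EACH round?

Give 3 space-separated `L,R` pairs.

Round 1 (k=40): L=202 R=151
Round 2 (k=14): L=151 R=131
Round 3 (k=14): L=131 R=166

Answer: 202,151 151,131 131,166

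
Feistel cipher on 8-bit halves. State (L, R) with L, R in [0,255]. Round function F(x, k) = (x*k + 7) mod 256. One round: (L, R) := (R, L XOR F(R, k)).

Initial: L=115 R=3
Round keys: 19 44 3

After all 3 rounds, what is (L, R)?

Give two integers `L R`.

Answer: 200 108

Derivation:
Round 1 (k=19): L=3 R=51
Round 2 (k=44): L=51 R=200
Round 3 (k=3): L=200 R=108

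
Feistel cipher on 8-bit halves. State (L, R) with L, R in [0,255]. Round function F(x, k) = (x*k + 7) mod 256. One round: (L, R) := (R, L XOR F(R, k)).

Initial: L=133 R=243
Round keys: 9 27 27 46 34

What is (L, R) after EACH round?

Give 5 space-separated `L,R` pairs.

Answer: 243,23 23,135 135,83 83,118 118,224

Derivation:
Round 1 (k=9): L=243 R=23
Round 2 (k=27): L=23 R=135
Round 3 (k=27): L=135 R=83
Round 4 (k=46): L=83 R=118
Round 5 (k=34): L=118 R=224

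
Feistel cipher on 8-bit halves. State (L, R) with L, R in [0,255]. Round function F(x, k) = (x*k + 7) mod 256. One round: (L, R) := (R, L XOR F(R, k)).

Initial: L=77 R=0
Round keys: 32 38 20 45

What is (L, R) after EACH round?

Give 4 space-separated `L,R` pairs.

Answer: 0,74 74,3 3,9 9,159

Derivation:
Round 1 (k=32): L=0 R=74
Round 2 (k=38): L=74 R=3
Round 3 (k=20): L=3 R=9
Round 4 (k=45): L=9 R=159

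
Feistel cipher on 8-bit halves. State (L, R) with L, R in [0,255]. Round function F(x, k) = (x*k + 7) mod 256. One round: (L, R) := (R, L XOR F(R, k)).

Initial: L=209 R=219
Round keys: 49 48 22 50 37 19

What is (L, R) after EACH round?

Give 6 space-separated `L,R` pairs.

Answer: 219,35 35,76 76,172 172,211 211,42 42,246

Derivation:
Round 1 (k=49): L=219 R=35
Round 2 (k=48): L=35 R=76
Round 3 (k=22): L=76 R=172
Round 4 (k=50): L=172 R=211
Round 5 (k=37): L=211 R=42
Round 6 (k=19): L=42 R=246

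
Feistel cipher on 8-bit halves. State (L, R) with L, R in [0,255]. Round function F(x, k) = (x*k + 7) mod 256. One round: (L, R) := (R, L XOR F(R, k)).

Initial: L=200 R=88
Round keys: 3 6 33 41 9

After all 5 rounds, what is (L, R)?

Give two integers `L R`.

Round 1 (k=3): L=88 R=199
Round 2 (k=6): L=199 R=233
Round 3 (k=33): L=233 R=215
Round 4 (k=41): L=215 R=159
Round 5 (k=9): L=159 R=73

Answer: 159 73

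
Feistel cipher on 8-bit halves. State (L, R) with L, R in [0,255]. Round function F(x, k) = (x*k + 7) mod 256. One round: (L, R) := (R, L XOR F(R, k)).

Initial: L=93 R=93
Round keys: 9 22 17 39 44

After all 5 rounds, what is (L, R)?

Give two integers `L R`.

Round 1 (k=9): L=93 R=17
Round 2 (k=22): L=17 R=32
Round 3 (k=17): L=32 R=54
Round 4 (k=39): L=54 R=97
Round 5 (k=44): L=97 R=133

Answer: 97 133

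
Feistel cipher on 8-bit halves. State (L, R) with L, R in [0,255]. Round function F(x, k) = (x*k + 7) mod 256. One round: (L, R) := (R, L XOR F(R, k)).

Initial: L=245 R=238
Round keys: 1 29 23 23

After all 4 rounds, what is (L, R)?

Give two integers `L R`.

Answer: 246 200

Derivation:
Round 1 (k=1): L=238 R=0
Round 2 (k=29): L=0 R=233
Round 3 (k=23): L=233 R=246
Round 4 (k=23): L=246 R=200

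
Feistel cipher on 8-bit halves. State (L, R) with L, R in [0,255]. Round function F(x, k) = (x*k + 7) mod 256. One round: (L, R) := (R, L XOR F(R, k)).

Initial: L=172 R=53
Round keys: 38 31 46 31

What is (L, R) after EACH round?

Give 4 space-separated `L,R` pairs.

Round 1 (k=38): L=53 R=73
Round 2 (k=31): L=73 R=235
Round 3 (k=46): L=235 R=8
Round 4 (k=31): L=8 R=20

Answer: 53,73 73,235 235,8 8,20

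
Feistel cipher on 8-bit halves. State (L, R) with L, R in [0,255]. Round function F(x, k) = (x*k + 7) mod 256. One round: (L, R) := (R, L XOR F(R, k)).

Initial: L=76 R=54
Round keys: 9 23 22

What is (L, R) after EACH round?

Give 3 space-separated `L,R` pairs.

Round 1 (k=9): L=54 R=161
Round 2 (k=23): L=161 R=72
Round 3 (k=22): L=72 R=150

Answer: 54,161 161,72 72,150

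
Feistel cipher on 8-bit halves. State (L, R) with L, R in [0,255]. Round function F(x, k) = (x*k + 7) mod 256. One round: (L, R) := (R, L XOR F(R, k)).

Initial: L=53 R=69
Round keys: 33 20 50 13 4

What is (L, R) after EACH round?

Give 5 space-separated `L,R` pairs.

Round 1 (k=33): L=69 R=217
Round 2 (k=20): L=217 R=190
Round 3 (k=50): L=190 R=250
Round 4 (k=13): L=250 R=7
Round 5 (k=4): L=7 R=217

Answer: 69,217 217,190 190,250 250,7 7,217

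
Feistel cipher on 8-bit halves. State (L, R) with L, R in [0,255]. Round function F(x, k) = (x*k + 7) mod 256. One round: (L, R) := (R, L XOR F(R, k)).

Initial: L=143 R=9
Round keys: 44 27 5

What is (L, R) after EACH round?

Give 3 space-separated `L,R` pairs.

Round 1 (k=44): L=9 R=28
Round 2 (k=27): L=28 R=242
Round 3 (k=5): L=242 R=221

Answer: 9,28 28,242 242,221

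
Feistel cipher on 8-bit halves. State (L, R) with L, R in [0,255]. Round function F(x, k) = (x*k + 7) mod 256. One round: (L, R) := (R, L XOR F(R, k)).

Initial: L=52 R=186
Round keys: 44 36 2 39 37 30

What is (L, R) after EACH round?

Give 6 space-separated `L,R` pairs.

Round 1 (k=44): L=186 R=203
Round 2 (k=36): L=203 R=41
Round 3 (k=2): L=41 R=146
Round 4 (k=39): L=146 R=108
Round 5 (k=37): L=108 R=49
Round 6 (k=30): L=49 R=169

Answer: 186,203 203,41 41,146 146,108 108,49 49,169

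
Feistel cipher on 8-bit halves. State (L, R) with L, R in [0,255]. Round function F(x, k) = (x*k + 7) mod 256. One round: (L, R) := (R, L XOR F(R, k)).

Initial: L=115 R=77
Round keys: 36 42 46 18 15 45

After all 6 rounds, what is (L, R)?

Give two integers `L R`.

Round 1 (k=36): L=77 R=168
Round 2 (k=42): L=168 R=218
Round 3 (k=46): L=218 R=155
Round 4 (k=18): L=155 R=55
Round 5 (k=15): L=55 R=219
Round 6 (k=45): L=219 R=177

Answer: 219 177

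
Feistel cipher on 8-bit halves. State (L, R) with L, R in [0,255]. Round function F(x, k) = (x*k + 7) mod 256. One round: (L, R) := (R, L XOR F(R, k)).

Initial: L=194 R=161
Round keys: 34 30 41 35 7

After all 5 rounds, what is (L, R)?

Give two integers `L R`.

Answer: 235 232

Derivation:
Round 1 (k=34): L=161 R=171
Round 2 (k=30): L=171 R=176
Round 3 (k=41): L=176 R=156
Round 4 (k=35): L=156 R=235
Round 5 (k=7): L=235 R=232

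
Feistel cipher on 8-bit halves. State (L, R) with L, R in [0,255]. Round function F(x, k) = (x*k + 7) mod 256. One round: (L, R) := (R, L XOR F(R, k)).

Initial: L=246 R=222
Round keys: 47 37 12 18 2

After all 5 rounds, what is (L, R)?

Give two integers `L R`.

Round 1 (k=47): L=222 R=63
Round 2 (k=37): L=63 R=252
Round 3 (k=12): L=252 R=232
Round 4 (k=18): L=232 R=171
Round 5 (k=2): L=171 R=181

Answer: 171 181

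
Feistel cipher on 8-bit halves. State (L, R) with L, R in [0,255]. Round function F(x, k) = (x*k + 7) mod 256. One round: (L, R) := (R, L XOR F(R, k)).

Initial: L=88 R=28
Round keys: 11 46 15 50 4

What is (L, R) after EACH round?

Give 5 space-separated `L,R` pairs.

Round 1 (k=11): L=28 R=99
Round 2 (k=46): L=99 R=205
Round 3 (k=15): L=205 R=105
Round 4 (k=50): L=105 R=68
Round 5 (k=4): L=68 R=126

Answer: 28,99 99,205 205,105 105,68 68,126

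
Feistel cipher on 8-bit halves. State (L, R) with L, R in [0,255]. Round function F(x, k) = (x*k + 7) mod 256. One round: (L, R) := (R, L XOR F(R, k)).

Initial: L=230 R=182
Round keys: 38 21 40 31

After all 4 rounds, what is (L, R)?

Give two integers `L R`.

Answer: 218 163

Derivation:
Round 1 (k=38): L=182 R=237
Round 2 (k=21): L=237 R=206
Round 3 (k=40): L=206 R=218
Round 4 (k=31): L=218 R=163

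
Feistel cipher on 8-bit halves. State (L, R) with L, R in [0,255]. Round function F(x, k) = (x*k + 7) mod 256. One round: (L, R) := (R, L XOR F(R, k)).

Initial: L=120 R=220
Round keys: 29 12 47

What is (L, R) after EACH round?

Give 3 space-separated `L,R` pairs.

Round 1 (k=29): L=220 R=139
Round 2 (k=12): L=139 R=87
Round 3 (k=47): L=87 R=139

Answer: 220,139 139,87 87,139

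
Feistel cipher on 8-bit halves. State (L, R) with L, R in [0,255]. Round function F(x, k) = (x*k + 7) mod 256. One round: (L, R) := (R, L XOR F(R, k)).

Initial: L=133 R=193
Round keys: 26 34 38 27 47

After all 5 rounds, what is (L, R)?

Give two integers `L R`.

Answer: 162 250

Derivation:
Round 1 (k=26): L=193 R=36
Round 2 (k=34): L=36 R=14
Round 3 (k=38): L=14 R=63
Round 4 (k=27): L=63 R=162
Round 5 (k=47): L=162 R=250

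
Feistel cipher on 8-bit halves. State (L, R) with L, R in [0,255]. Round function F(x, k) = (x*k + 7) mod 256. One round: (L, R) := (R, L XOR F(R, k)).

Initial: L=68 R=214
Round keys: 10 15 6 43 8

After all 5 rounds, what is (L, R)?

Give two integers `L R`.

Answer: 141 99

Derivation:
Round 1 (k=10): L=214 R=39
Round 2 (k=15): L=39 R=134
Round 3 (k=6): L=134 R=12
Round 4 (k=43): L=12 R=141
Round 5 (k=8): L=141 R=99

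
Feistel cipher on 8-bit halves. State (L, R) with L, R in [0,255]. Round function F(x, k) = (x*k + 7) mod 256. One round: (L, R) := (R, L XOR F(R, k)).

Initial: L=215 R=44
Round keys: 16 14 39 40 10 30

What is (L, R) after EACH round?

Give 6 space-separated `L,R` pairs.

Round 1 (k=16): L=44 R=16
Round 2 (k=14): L=16 R=203
Round 3 (k=39): L=203 R=228
Round 4 (k=40): L=228 R=108
Round 5 (k=10): L=108 R=219
Round 6 (k=30): L=219 R=221

Answer: 44,16 16,203 203,228 228,108 108,219 219,221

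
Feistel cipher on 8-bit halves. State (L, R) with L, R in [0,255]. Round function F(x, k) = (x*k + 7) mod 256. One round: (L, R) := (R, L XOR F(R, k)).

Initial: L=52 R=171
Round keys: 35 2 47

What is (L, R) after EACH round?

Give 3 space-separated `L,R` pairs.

Answer: 171,92 92,20 20,239

Derivation:
Round 1 (k=35): L=171 R=92
Round 2 (k=2): L=92 R=20
Round 3 (k=47): L=20 R=239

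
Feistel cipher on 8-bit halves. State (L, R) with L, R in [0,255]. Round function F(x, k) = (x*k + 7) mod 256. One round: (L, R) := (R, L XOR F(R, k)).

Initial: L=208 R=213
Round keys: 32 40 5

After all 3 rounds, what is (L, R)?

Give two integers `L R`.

Round 1 (k=32): L=213 R=119
Round 2 (k=40): L=119 R=74
Round 3 (k=5): L=74 R=14

Answer: 74 14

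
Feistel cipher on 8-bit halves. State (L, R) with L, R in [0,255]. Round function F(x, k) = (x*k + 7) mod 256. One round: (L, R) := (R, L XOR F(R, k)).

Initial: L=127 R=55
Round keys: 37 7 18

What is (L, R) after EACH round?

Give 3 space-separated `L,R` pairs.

Answer: 55,133 133,157 157,148

Derivation:
Round 1 (k=37): L=55 R=133
Round 2 (k=7): L=133 R=157
Round 3 (k=18): L=157 R=148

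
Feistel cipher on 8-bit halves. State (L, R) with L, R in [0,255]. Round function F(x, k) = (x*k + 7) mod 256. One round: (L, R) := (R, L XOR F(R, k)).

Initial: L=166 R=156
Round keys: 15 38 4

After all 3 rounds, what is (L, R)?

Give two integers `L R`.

Round 1 (k=15): L=156 R=141
Round 2 (k=38): L=141 R=105
Round 3 (k=4): L=105 R=38

Answer: 105 38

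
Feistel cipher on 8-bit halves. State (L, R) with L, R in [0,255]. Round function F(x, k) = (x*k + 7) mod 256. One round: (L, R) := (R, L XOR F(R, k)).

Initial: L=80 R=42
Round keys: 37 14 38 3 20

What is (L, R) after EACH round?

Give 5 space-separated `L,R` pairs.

Round 1 (k=37): L=42 R=73
Round 2 (k=14): L=73 R=47
Round 3 (k=38): L=47 R=72
Round 4 (k=3): L=72 R=240
Round 5 (k=20): L=240 R=143

Answer: 42,73 73,47 47,72 72,240 240,143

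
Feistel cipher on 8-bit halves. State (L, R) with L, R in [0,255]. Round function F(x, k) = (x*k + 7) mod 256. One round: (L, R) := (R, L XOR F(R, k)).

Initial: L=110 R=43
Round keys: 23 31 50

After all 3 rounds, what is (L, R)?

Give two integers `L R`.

Round 1 (k=23): L=43 R=138
Round 2 (k=31): L=138 R=150
Round 3 (k=50): L=150 R=217

Answer: 150 217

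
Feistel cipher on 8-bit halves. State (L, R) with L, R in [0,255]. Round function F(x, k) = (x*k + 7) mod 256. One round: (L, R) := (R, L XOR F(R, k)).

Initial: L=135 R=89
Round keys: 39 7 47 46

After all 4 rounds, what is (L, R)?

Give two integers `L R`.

Answer: 33 210

Derivation:
Round 1 (k=39): L=89 R=17
Round 2 (k=7): L=17 R=39
Round 3 (k=47): L=39 R=33
Round 4 (k=46): L=33 R=210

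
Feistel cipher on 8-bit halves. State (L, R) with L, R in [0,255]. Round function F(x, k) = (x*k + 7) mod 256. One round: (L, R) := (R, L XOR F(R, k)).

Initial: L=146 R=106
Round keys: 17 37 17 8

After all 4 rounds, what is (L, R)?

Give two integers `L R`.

Round 1 (k=17): L=106 R=131
Round 2 (k=37): L=131 R=156
Round 3 (k=17): L=156 R=224
Round 4 (k=8): L=224 R=155

Answer: 224 155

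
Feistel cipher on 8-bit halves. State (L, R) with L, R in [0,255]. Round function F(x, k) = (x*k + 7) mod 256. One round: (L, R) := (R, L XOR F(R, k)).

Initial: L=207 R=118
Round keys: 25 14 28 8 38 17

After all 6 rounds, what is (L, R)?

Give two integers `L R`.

Round 1 (k=25): L=118 R=66
Round 2 (k=14): L=66 R=213
Round 3 (k=28): L=213 R=17
Round 4 (k=8): L=17 R=90
Round 5 (k=38): L=90 R=114
Round 6 (k=17): L=114 R=195

Answer: 114 195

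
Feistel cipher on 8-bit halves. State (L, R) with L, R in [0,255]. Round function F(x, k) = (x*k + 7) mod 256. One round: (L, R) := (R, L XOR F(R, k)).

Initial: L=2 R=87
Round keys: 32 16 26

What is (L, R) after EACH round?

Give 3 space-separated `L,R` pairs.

Answer: 87,229 229,0 0,226

Derivation:
Round 1 (k=32): L=87 R=229
Round 2 (k=16): L=229 R=0
Round 3 (k=26): L=0 R=226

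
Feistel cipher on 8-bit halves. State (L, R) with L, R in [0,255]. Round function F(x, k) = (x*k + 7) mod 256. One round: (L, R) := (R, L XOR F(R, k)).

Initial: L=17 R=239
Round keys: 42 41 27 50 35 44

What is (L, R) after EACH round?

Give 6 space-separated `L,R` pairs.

Round 1 (k=42): L=239 R=44
Round 2 (k=41): L=44 R=252
Round 3 (k=27): L=252 R=183
Round 4 (k=50): L=183 R=57
Round 5 (k=35): L=57 R=101
Round 6 (k=44): L=101 R=90

Answer: 239,44 44,252 252,183 183,57 57,101 101,90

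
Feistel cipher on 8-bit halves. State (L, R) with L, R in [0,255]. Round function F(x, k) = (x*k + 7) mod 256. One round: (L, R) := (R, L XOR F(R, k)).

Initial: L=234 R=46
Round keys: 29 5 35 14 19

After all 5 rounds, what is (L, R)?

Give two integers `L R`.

Answer: 11 204

Derivation:
Round 1 (k=29): L=46 R=215
Round 2 (k=5): L=215 R=20
Round 3 (k=35): L=20 R=20
Round 4 (k=14): L=20 R=11
Round 5 (k=19): L=11 R=204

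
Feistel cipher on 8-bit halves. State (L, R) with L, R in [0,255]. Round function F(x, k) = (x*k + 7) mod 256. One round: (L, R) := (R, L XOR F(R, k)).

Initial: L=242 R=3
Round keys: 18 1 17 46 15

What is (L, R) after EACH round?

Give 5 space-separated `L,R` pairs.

Answer: 3,207 207,213 213,227 227,4 4,160

Derivation:
Round 1 (k=18): L=3 R=207
Round 2 (k=1): L=207 R=213
Round 3 (k=17): L=213 R=227
Round 4 (k=46): L=227 R=4
Round 5 (k=15): L=4 R=160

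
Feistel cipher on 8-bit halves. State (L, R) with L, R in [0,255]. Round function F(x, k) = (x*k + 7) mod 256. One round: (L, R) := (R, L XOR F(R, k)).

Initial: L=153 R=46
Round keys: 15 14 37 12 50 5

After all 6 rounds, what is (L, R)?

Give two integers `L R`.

Answer: 119 68

Derivation:
Round 1 (k=15): L=46 R=32
Round 2 (k=14): L=32 R=233
Round 3 (k=37): L=233 R=148
Round 4 (k=12): L=148 R=30
Round 5 (k=50): L=30 R=119
Round 6 (k=5): L=119 R=68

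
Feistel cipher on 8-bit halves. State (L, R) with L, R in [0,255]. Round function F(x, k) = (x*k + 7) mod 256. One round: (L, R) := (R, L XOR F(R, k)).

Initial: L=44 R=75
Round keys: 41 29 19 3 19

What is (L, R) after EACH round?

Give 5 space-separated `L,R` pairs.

Round 1 (k=41): L=75 R=38
Round 2 (k=29): L=38 R=30
Round 3 (k=19): L=30 R=103
Round 4 (k=3): L=103 R=34
Round 5 (k=19): L=34 R=234

Answer: 75,38 38,30 30,103 103,34 34,234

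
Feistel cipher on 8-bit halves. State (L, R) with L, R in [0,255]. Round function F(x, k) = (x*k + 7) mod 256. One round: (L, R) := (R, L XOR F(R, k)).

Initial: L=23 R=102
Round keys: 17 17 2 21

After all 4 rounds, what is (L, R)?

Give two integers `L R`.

Round 1 (k=17): L=102 R=218
Round 2 (k=17): L=218 R=231
Round 3 (k=2): L=231 R=15
Round 4 (k=21): L=15 R=165

Answer: 15 165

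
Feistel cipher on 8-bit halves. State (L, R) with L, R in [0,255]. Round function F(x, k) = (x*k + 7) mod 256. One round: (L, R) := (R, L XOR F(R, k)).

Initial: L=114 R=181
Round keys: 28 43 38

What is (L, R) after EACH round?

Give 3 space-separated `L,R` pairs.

Round 1 (k=28): L=181 R=161
Round 2 (k=43): L=161 R=167
Round 3 (k=38): L=167 R=112

Answer: 181,161 161,167 167,112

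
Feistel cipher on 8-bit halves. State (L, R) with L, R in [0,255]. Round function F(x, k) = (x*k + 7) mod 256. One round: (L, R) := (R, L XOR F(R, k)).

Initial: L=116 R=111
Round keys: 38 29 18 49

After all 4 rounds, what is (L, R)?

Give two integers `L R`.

Round 1 (k=38): L=111 R=245
Round 2 (k=29): L=245 R=167
Round 3 (k=18): L=167 R=48
Round 4 (k=49): L=48 R=144

Answer: 48 144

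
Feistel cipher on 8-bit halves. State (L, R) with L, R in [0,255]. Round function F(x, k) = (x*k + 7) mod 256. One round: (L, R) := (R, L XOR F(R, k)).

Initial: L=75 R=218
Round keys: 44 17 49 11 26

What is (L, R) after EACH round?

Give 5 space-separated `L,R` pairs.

Answer: 218,52 52,161 161,236 236,138 138,231

Derivation:
Round 1 (k=44): L=218 R=52
Round 2 (k=17): L=52 R=161
Round 3 (k=49): L=161 R=236
Round 4 (k=11): L=236 R=138
Round 5 (k=26): L=138 R=231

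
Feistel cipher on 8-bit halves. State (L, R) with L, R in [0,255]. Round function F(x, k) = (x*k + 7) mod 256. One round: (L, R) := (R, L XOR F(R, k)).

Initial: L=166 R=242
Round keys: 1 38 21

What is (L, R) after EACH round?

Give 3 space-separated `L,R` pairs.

Answer: 242,95 95,211 211,9

Derivation:
Round 1 (k=1): L=242 R=95
Round 2 (k=38): L=95 R=211
Round 3 (k=21): L=211 R=9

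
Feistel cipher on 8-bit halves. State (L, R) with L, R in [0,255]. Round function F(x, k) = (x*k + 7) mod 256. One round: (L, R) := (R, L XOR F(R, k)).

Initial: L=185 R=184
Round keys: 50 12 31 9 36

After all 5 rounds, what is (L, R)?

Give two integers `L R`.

Round 1 (k=50): L=184 R=78
Round 2 (k=12): L=78 R=23
Round 3 (k=31): L=23 R=158
Round 4 (k=9): L=158 R=130
Round 5 (k=36): L=130 R=209

Answer: 130 209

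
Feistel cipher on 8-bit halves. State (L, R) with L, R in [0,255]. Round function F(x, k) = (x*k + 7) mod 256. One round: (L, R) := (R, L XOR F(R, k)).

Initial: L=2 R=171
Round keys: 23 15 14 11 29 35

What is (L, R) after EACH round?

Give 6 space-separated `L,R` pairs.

Answer: 171,102 102,170 170,53 53,228 228,238 238,117

Derivation:
Round 1 (k=23): L=171 R=102
Round 2 (k=15): L=102 R=170
Round 3 (k=14): L=170 R=53
Round 4 (k=11): L=53 R=228
Round 5 (k=29): L=228 R=238
Round 6 (k=35): L=238 R=117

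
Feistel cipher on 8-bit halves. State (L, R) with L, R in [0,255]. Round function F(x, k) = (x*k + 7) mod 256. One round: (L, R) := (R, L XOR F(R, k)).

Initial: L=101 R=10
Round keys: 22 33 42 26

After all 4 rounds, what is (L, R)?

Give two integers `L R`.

Answer: 43 34

Derivation:
Round 1 (k=22): L=10 R=134
Round 2 (k=33): L=134 R=71
Round 3 (k=42): L=71 R=43
Round 4 (k=26): L=43 R=34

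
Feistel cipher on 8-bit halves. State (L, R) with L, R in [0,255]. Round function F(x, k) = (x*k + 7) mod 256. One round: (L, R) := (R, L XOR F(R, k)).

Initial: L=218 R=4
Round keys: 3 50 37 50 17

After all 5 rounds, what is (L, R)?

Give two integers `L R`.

Round 1 (k=3): L=4 R=201
Round 2 (k=50): L=201 R=77
Round 3 (k=37): L=77 R=225
Round 4 (k=50): L=225 R=180
Round 5 (k=17): L=180 R=26

Answer: 180 26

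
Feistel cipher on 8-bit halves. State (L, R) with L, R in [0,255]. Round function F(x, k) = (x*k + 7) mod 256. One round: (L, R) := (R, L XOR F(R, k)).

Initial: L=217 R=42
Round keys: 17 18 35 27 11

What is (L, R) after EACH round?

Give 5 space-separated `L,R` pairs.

Answer: 42,8 8,189 189,214 214,36 36,69

Derivation:
Round 1 (k=17): L=42 R=8
Round 2 (k=18): L=8 R=189
Round 3 (k=35): L=189 R=214
Round 4 (k=27): L=214 R=36
Round 5 (k=11): L=36 R=69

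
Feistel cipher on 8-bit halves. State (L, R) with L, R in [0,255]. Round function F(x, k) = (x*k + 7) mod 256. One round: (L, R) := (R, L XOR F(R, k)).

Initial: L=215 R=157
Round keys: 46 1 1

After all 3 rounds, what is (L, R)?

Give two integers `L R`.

Round 1 (k=46): L=157 R=234
Round 2 (k=1): L=234 R=108
Round 3 (k=1): L=108 R=153

Answer: 108 153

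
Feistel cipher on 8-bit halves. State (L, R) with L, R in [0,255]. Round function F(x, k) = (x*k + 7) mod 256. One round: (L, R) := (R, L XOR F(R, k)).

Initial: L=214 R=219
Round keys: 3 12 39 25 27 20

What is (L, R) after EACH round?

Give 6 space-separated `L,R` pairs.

Round 1 (k=3): L=219 R=78
Round 2 (k=12): L=78 R=116
Round 3 (k=39): L=116 R=253
Round 4 (k=25): L=253 R=200
Round 5 (k=27): L=200 R=226
Round 6 (k=20): L=226 R=103

Answer: 219,78 78,116 116,253 253,200 200,226 226,103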